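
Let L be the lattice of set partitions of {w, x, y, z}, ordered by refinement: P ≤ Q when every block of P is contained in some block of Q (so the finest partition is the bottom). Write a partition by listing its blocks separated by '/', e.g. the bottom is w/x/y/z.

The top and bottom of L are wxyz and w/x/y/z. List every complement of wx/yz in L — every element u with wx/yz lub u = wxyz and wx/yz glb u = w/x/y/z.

Need u with wx/yz ∨ u = wxyz and wx/yz ∧ u = w/x/y/z.
Checking each element gives: w/xy/z, w/xz/y, wy/x/z, wy/xz, wz/x/y, wz/xy.

w/xy/z, w/xz/y, wy/x/z, wy/xz, wz/x/y, wz/xy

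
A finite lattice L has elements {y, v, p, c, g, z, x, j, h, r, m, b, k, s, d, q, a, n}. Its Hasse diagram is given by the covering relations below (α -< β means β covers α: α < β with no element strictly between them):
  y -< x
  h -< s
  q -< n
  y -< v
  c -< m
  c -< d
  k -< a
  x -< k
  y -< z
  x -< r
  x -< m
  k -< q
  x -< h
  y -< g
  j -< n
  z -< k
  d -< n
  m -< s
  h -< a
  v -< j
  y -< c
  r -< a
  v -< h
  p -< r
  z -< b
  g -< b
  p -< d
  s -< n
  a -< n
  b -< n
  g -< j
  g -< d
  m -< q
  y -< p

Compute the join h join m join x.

Common upper bounds of {h, m, x}: n, s.
The least among these is s.

s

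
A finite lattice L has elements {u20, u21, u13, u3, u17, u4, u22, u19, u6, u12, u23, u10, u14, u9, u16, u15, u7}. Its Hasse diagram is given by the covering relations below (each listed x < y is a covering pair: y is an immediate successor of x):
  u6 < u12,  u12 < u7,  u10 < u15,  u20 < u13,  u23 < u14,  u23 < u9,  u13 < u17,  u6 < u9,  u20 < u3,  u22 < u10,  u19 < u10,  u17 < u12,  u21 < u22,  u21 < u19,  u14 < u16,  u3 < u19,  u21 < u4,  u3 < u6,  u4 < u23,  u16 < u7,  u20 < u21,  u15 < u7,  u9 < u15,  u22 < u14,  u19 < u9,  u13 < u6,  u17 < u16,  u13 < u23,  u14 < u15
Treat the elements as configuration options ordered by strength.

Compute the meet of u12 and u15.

u6

Common lower bounds of {u12, u15}: u13, u20, u3, u6.
The greatest among these is u6.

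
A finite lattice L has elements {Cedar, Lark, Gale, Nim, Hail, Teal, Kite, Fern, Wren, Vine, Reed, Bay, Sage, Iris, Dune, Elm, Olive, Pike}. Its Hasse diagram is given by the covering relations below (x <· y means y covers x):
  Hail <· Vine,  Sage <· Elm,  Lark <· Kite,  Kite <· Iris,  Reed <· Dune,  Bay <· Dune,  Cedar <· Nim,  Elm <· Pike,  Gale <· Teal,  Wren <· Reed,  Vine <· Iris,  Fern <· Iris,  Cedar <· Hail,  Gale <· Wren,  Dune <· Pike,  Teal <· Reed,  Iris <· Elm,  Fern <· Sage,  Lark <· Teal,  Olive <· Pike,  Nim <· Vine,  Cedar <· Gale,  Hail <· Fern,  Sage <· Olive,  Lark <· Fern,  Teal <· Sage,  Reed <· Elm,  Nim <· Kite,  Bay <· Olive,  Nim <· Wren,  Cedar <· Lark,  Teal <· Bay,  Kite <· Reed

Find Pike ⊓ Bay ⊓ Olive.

Bay

Common lower bounds of {Pike, Bay, Olive}: Bay, Cedar, Gale, Lark, Teal.
The greatest among these is Bay.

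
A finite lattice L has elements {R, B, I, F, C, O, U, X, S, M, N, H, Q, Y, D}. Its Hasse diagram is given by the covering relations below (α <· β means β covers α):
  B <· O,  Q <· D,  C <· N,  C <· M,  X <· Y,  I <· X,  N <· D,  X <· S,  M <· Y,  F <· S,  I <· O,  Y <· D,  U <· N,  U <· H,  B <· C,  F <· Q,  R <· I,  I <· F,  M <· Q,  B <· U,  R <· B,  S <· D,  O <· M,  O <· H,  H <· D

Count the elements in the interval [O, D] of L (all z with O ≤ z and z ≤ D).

The interval [O, D] = {D, H, M, O, Q, Y}, which has 6 elements.

6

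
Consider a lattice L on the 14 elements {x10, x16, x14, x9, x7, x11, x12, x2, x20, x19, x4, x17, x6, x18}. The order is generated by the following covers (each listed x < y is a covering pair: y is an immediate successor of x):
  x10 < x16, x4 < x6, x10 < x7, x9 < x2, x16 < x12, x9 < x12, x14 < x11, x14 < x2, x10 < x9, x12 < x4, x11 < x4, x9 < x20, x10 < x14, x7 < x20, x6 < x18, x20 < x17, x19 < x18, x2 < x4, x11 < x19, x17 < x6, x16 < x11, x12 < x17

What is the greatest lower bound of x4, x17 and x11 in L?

Common lower bounds of {x4, x17, x11}: x10, x16.
The greatest among these is x16.

x16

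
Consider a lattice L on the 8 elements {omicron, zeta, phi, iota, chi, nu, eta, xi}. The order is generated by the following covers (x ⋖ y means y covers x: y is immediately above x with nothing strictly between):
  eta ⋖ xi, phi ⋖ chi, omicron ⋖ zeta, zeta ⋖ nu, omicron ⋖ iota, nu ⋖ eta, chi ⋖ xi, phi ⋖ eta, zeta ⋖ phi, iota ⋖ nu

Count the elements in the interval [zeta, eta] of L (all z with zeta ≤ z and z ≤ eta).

4

The interval [zeta, eta] = {eta, nu, phi, zeta}, which has 4 elements.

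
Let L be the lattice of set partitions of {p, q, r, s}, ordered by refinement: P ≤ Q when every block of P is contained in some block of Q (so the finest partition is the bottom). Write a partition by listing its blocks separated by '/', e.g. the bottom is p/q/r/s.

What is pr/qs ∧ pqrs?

pr/qs

Common lower bounds of {pr/qs, pqrs}: p/q/r/s, p/qs/r, pr/q/s, pr/qs.
The greatest among these is pr/qs.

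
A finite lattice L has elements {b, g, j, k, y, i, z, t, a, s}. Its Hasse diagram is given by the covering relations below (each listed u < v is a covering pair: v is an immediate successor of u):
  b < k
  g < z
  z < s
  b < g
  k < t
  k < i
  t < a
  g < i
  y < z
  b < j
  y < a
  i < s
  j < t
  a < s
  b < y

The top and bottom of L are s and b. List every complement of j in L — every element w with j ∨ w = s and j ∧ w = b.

Need w with j ∨ w = s and j ∧ w = b.
Checking each element gives: g, i, z.

g, i, z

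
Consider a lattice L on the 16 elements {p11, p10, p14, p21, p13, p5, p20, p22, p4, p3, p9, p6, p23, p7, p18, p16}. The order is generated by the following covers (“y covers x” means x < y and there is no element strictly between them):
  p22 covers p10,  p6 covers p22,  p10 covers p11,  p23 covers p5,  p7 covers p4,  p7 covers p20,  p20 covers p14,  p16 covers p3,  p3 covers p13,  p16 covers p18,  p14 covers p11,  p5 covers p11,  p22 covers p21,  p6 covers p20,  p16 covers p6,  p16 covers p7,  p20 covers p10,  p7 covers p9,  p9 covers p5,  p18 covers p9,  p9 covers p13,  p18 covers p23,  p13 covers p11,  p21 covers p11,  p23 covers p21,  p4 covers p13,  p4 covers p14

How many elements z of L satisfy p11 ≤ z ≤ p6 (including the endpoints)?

7

The interval [p11, p6] = {p10, p11, p14, p20, p21, p22, p6}, which has 7 elements.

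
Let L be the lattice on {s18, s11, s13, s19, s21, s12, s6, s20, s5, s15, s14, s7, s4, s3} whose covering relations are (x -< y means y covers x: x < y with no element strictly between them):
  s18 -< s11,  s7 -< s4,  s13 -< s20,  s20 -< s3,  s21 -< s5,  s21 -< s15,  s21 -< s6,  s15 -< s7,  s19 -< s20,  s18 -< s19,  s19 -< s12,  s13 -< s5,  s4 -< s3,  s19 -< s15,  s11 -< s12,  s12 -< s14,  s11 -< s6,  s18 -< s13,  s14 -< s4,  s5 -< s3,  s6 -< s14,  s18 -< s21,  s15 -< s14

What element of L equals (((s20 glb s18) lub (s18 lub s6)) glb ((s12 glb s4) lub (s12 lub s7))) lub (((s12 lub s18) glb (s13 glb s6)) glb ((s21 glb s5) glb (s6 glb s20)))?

s6

s20 ∧ s18 = s18
s18 ∨ s6 = s6
s18 ∨ s6 = s6
s12 ∧ s4 = s12
s12 ∨ s7 = s4
s12 ∨ s4 = s4
s6 ∧ s4 = s6
s12 ∨ s18 = s12
s13 ∧ s6 = s18
s12 ∧ s18 = s18
s21 ∧ s5 = s21
s6 ∧ s20 = s18
s21 ∧ s18 = s18
s18 ∧ s18 = s18
s6 ∨ s18 = s6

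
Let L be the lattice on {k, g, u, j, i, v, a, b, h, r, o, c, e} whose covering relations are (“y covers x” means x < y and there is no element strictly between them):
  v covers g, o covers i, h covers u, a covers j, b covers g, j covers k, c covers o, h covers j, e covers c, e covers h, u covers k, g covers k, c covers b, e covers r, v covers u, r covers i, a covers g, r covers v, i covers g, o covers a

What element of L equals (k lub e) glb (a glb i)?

g

k ∨ e = e
a ∧ i = g
e ∧ g = g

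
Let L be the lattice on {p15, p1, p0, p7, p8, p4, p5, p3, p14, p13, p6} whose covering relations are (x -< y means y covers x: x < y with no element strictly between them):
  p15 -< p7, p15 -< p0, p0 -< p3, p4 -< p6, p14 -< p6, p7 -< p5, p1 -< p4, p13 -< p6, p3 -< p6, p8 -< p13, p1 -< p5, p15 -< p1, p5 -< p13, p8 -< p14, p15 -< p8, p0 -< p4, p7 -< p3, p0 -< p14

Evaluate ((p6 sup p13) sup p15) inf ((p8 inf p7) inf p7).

p15

p6 ∨ p13 = p6
p6 ∨ p15 = p6
p8 ∧ p7 = p15
p15 ∧ p7 = p15
p6 ∧ p15 = p15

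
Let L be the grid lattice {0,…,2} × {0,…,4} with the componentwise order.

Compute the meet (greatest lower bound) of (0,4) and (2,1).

Common lower bounds of {(0,4), (2,1)}: (0,0), (0,1).
The greatest among these is (0,1).

(0,1)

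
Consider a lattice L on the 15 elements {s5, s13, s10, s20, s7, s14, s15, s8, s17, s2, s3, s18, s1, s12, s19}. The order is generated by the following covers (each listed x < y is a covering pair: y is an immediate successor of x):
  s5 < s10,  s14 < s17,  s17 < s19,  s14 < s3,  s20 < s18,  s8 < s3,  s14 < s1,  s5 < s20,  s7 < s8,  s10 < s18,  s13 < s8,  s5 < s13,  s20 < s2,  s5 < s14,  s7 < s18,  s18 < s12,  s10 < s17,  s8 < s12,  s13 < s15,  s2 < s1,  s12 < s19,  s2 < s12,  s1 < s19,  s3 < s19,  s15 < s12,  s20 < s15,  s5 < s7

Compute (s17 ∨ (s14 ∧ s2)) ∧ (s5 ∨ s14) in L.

s14

s14 ∧ s2 = s5
s17 ∨ s5 = s17
s5 ∨ s14 = s14
s17 ∧ s14 = s14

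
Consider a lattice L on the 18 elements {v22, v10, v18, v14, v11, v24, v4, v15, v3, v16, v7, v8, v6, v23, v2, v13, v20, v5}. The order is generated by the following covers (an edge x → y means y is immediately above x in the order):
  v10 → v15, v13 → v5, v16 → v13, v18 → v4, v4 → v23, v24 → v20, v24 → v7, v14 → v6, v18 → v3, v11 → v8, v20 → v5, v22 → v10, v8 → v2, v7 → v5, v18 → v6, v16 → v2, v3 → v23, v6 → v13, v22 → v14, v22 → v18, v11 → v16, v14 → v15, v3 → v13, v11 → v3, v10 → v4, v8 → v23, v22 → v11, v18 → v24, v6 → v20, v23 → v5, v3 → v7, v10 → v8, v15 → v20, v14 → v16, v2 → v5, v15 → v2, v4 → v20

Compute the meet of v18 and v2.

v22

Common lower bounds of {v18, v2}: v22.
The greatest among these is v22.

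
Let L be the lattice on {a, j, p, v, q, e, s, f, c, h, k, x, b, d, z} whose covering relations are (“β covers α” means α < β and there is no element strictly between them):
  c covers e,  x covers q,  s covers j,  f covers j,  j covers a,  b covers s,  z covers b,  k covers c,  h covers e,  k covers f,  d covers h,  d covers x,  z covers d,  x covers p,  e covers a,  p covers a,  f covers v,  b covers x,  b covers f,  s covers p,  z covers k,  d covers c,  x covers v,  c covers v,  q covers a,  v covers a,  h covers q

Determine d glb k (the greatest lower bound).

c

Common lower bounds of {d, k}: a, c, e, v.
The greatest among these is c.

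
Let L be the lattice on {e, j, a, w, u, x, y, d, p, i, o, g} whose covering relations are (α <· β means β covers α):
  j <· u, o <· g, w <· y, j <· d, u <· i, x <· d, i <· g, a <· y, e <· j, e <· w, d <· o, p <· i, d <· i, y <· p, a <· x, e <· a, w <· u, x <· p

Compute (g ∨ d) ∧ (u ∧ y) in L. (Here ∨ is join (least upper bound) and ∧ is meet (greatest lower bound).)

g ∨ d = g
u ∧ y = w
g ∧ w = w

w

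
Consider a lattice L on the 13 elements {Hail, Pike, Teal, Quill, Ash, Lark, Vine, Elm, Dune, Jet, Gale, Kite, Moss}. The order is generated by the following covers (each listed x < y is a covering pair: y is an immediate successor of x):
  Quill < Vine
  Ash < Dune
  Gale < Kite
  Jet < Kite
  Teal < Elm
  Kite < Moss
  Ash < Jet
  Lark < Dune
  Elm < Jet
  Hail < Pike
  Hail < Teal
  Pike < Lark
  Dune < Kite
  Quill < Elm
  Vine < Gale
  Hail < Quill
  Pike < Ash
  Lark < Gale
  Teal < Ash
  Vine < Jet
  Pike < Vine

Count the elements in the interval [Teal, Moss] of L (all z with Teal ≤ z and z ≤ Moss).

The interval [Teal, Moss] = {Ash, Dune, Elm, Jet, Kite, Moss, Teal}, which has 7 elements.

7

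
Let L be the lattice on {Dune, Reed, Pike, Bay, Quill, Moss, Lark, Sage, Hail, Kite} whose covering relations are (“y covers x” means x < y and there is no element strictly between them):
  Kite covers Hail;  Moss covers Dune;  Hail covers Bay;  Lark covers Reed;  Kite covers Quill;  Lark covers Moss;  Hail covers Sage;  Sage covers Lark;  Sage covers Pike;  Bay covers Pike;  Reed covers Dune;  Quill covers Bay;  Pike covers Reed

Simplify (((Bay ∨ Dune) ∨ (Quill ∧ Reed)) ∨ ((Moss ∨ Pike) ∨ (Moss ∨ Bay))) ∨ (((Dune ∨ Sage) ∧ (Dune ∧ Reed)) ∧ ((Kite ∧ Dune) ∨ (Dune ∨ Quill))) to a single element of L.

Hail

Bay ∨ Dune = Bay
Quill ∧ Reed = Reed
Bay ∨ Reed = Bay
Moss ∨ Pike = Sage
Moss ∨ Bay = Hail
Sage ∨ Hail = Hail
Bay ∨ Hail = Hail
Dune ∨ Sage = Sage
Dune ∧ Reed = Dune
Sage ∧ Dune = Dune
Kite ∧ Dune = Dune
Dune ∨ Quill = Quill
Dune ∨ Quill = Quill
Dune ∧ Quill = Dune
Hail ∨ Dune = Hail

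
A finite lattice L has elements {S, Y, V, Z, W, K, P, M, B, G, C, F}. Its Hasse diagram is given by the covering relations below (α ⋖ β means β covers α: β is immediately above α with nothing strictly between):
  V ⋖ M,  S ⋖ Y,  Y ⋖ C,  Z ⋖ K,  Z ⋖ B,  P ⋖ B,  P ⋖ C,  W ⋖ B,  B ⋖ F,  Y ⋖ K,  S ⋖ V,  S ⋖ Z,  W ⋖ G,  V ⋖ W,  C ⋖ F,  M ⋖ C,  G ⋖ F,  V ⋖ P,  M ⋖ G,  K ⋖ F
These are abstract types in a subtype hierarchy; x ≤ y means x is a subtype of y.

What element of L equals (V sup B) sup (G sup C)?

V ∨ B = B
G ∨ C = F
B ∨ F = F

F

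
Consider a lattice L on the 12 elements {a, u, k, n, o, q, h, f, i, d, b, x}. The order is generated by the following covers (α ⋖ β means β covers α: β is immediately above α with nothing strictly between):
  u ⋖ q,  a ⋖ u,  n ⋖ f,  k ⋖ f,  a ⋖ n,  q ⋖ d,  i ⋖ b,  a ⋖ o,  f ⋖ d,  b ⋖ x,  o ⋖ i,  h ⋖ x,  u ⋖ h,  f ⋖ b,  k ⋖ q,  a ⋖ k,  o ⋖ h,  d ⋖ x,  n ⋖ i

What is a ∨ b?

b

Common upper bounds of {a, b}: b, x.
The least among these is b.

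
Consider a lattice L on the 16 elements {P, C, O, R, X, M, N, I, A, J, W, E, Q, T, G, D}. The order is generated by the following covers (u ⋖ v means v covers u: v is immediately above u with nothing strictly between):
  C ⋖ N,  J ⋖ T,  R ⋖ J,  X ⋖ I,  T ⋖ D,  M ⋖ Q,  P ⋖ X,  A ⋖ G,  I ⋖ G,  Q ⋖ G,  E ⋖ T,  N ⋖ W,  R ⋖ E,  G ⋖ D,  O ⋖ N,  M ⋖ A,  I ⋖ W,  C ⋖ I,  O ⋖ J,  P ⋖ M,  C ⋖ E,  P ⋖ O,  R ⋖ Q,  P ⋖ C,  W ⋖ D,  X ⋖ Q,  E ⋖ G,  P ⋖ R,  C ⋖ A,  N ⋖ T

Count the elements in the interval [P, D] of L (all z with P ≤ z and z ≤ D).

16

The interval [P, D] = {A, C, D, E, G, I, J, M, N, O, P, Q, R, T, W, X}, which has 16 elements.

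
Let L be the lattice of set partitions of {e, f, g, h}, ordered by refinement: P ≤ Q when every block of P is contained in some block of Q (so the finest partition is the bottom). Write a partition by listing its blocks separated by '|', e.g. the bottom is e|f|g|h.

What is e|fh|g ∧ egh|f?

The meet (common refinement) of e|fh|g and egh|f intersects blocks pairwise, giving e|f|g|h.

e|f|g|h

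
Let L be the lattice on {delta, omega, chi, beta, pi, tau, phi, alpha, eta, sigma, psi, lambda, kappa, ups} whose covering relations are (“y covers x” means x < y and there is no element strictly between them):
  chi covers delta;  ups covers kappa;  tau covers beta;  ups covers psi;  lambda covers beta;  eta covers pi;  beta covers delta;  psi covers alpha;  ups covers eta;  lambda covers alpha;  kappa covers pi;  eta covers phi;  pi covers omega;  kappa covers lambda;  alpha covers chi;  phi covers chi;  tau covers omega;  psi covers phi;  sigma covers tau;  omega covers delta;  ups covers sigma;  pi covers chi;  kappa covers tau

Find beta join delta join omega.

Common upper bounds of {beta, delta, omega}: kappa, sigma, tau, ups.
The least among these is tau.

tau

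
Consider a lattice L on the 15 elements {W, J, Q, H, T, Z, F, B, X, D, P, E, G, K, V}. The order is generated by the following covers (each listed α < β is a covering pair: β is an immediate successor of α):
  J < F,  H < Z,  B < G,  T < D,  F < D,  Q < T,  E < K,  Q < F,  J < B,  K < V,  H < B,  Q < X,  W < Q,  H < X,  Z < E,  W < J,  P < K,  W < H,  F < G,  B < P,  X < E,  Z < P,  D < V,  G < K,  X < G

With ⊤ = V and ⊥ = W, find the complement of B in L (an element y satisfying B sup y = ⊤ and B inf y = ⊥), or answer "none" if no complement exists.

Need y with B ∨ y = V and B ∧ y = W.
Checking each element gives: T.

T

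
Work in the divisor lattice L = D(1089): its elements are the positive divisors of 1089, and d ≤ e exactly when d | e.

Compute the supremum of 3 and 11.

Common upper bounds of {3, 11}: 1089, 33, 363, 99.
The least among these is 33.

33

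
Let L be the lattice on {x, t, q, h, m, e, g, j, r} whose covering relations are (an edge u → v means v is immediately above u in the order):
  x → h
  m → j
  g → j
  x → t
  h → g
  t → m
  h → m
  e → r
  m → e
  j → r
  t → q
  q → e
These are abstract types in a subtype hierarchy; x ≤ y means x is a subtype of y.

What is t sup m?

m

Common upper bounds of {t, m}: e, j, m, r.
The least among these is m.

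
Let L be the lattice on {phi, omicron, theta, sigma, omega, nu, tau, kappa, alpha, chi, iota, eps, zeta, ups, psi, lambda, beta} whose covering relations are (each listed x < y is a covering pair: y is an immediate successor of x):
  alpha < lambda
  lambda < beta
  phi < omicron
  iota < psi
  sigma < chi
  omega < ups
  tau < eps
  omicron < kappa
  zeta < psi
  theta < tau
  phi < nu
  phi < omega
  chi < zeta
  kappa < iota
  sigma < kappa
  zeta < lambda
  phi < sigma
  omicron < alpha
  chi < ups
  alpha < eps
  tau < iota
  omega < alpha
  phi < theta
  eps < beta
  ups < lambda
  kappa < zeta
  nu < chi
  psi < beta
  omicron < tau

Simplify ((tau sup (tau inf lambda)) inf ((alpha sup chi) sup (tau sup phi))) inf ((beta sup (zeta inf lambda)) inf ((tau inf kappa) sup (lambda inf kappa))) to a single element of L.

omicron

tau ∧ lambda = omicron
tau ∨ omicron = tau
alpha ∨ chi = lambda
tau ∨ phi = tau
lambda ∨ tau = beta
tau ∧ beta = tau
zeta ∧ lambda = zeta
beta ∨ zeta = beta
tau ∧ kappa = omicron
lambda ∧ kappa = kappa
omicron ∨ kappa = kappa
beta ∧ kappa = kappa
tau ∧ kappa = omicron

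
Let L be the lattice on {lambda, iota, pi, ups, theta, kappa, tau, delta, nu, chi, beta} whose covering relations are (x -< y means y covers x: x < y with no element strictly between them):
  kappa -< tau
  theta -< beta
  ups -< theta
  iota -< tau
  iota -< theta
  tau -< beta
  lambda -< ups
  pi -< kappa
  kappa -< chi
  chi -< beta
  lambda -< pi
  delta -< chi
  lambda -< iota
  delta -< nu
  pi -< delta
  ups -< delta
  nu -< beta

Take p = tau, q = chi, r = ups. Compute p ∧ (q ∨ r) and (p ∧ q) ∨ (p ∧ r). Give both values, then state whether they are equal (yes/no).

kappa; kappa; yes

q ∨ r = chi, so p ∧ (q ∨ r) = tau ∧ chi = kappa.
p ∧ q = kappa and p ∧ r = lambda, so (p ∧ q) ∨ (p ∧ r) = kappa ∨ lambda = kappa.
Equal: yes.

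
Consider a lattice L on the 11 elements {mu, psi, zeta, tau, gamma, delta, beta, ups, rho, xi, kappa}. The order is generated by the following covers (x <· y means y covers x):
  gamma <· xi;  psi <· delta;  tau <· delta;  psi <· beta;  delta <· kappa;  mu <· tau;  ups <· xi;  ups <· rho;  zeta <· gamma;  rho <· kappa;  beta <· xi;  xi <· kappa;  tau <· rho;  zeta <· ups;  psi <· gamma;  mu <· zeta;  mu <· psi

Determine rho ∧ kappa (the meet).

Common lower bounds of {rho, kappa}: mu, rho, tau, ups, zeta.
The greatest among these is rho.

rho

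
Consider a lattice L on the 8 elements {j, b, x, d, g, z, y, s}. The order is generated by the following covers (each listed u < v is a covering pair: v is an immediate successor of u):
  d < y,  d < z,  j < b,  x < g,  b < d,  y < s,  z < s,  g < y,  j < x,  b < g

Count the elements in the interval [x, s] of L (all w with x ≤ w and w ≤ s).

The interval [x, s] = {g, s, x, y}, which has 4 elements.

4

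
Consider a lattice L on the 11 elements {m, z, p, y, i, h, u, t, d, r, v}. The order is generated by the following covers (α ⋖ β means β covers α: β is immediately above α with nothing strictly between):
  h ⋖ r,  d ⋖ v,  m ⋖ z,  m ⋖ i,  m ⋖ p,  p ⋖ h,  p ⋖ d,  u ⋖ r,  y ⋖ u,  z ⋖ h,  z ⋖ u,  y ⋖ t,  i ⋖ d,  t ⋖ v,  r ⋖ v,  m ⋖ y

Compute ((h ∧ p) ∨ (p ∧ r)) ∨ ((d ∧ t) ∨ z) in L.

h ∧ p = p
p ∧ r = p
p ∨ p = p
d ∧ t = m
m ∨ z = z
p ∨ z = h

h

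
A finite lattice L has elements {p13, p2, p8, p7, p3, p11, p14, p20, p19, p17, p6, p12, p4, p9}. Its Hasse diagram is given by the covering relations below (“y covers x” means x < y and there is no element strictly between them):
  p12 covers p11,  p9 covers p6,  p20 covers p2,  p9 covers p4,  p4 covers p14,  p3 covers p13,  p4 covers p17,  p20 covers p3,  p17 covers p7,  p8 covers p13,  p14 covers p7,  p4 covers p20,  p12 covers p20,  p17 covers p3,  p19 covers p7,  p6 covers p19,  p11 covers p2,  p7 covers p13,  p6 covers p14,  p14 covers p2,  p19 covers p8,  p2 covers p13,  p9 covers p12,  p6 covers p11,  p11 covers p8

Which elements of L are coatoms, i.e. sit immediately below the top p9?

The coatoms are exactly the elements covered by p9: p12, p4, p6.

p12, p4, p6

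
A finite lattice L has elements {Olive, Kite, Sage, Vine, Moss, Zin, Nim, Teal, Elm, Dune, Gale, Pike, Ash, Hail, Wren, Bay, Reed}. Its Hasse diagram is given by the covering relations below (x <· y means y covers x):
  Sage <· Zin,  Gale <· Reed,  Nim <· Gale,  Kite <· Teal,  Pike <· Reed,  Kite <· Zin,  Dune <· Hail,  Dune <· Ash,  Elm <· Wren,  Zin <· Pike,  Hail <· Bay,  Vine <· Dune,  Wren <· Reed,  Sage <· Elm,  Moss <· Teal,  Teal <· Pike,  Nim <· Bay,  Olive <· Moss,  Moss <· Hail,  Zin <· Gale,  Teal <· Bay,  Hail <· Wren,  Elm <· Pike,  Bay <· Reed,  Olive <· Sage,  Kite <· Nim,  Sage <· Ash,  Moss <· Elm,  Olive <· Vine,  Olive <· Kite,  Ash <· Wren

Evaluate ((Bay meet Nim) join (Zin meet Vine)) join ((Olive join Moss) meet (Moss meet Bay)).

Bay ∧ Nim = Nim
Zin ∧ Vine = Olive
Nim ∨ Olive = Nim
Olive ∨ Moss = Moss
Moss ∧ Bay = Moss
Moss ∧ Moss = Moss
Nim ∨ Moss = Bay

Bay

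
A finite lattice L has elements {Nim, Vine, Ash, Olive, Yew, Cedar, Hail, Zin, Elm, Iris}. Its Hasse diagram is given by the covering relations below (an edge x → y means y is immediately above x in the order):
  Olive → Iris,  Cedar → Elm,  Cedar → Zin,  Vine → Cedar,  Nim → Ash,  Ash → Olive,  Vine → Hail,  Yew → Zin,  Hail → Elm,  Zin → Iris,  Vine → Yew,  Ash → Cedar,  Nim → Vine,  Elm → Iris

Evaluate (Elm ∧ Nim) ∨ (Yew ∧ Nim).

Elm ∧ Nim = Nim
Yew ∧ Nim = Nim
Nim ∨ Nim = Nim

Nim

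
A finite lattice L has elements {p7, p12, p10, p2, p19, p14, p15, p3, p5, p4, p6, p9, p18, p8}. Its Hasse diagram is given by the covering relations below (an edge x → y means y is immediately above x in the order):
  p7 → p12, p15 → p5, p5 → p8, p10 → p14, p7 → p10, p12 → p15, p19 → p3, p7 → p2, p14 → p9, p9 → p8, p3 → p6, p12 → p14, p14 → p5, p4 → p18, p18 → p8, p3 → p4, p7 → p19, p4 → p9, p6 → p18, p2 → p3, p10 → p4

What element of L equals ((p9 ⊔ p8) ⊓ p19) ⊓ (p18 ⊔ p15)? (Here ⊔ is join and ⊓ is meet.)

p19

p9 ∨ p8 = p8
p8 ∧ p19 = p19
p18 ∨ p15 = p8
p19 ∧ p8 = p19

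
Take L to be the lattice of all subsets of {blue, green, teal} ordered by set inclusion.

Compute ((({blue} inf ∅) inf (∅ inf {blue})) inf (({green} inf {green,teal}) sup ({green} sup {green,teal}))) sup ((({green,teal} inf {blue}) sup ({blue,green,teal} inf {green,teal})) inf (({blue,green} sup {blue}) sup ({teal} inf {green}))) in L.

{blue} ∧ ∅ = ∅
∅ ∧ {blue} = ∅
∅ ∧ ∅ = ∅
{green} ∧ {green,teal} = {green}
{green} ∨ {green,teal} = {green,teal}
{green} ∨ {green,teal} = {green,teal}
∅ ∧ {green,teal} = ∅
{green,teal} ∧ {blue} = ∅
{blue,green,teal} ∧ {green,teal} = {green,teal}
∅ ∨ {green,teal} = {green,teal}
{blue,green} ∨ {blue} = {blue,green}
{teal} ∧ {green} = ∅
{blue,green} ∨ ∅ = {blue,green}
{green,teal} ∧ {blue,green} = {green}
∅ ∨ {green} = {green}

{green}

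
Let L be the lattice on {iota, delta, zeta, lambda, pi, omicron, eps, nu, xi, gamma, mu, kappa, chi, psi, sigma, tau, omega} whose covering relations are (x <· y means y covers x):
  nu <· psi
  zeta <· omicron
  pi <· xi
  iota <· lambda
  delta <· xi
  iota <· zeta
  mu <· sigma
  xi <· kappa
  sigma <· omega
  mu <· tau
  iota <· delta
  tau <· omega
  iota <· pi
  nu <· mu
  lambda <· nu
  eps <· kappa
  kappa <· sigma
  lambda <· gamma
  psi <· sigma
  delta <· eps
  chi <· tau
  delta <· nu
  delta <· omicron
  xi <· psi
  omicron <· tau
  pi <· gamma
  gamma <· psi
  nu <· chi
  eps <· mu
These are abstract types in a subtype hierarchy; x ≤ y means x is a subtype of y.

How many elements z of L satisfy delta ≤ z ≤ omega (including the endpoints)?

12

The interval [delta, omega] = {chi, delta, eps, kappa, mu, nu, omega, omicron, psi, sigma, tau, xi}, which has 12 elements.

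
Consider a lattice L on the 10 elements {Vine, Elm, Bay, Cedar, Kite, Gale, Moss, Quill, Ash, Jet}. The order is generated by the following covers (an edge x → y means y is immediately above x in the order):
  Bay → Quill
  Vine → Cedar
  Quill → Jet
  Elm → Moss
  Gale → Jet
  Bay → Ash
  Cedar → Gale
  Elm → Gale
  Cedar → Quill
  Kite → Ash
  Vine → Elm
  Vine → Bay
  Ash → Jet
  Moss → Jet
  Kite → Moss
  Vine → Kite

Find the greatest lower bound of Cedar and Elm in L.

Common lower bounds of {Cedar, Elm}: Vine.
The greatest among these is Vine.

Vine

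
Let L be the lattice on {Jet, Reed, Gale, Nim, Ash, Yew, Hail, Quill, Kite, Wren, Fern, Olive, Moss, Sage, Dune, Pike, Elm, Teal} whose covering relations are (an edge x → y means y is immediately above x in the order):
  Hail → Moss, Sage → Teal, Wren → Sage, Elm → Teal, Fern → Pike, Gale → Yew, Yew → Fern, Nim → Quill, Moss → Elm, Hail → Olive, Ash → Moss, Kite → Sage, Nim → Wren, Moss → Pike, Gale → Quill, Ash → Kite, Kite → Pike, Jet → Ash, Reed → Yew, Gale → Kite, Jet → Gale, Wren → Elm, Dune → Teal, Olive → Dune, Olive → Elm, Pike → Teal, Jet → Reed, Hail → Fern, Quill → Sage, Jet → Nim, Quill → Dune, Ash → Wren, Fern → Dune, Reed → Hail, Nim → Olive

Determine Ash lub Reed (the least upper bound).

Common upper bounds of {Ash, Reed}: Elm, Moss, Pike, Teal.
The least among these is Moss.

Moss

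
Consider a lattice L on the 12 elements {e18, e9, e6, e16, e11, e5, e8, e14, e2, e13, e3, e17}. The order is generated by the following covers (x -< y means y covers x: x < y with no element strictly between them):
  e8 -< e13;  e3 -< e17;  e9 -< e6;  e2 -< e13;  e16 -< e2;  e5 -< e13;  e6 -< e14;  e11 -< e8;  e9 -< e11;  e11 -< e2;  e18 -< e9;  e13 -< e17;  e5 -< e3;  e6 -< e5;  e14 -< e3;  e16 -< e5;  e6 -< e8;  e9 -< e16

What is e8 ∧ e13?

e8

Common lower bounds of {e8, e13}: e11, e18, e6, e8, e9.
The greatest among these is e8.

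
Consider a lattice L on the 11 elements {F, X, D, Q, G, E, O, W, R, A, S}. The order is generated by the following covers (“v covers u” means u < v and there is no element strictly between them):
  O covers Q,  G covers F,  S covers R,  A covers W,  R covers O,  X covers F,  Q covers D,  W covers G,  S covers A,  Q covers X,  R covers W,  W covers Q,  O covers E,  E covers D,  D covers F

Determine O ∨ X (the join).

Common upper bounds of {O, X}: O, R, S.
The least among these is O.

O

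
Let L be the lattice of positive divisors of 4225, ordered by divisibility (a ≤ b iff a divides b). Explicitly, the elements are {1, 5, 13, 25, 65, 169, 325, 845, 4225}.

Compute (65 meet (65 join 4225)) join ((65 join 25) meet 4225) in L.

65 ∨ 4225 = 4225
65 ∧ 4225 = 65
65 ∨ 25 = 325
325 ∧ 4225 = 325
65 ∨ 325 = 325

325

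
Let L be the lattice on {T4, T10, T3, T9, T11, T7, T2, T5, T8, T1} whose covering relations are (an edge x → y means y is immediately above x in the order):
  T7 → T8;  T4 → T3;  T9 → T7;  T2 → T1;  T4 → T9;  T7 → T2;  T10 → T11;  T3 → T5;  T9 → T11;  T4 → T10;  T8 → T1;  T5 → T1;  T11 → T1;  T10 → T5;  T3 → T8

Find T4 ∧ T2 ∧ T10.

Common lower bounds of {T4, T2, T10}: T4.
The greatest among these is T4.

T4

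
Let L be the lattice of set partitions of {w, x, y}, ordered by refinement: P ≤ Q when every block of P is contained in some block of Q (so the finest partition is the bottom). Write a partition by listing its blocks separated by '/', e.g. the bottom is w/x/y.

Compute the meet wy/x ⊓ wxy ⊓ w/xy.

The meet (common refinement) of wy/x, wxy, w/xy intersects blocks pairwise, giving w/x/y.

w/x/y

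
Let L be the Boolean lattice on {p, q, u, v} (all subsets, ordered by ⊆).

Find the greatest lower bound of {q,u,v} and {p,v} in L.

Under ⊆, meet is intersection: {q,u,v} ∩ {p,v} = {v}.

{v}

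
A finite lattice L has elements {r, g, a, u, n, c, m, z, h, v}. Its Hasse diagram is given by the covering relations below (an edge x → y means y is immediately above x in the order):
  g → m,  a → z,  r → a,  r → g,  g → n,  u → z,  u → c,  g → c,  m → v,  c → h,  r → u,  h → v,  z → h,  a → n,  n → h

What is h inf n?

n

Common lower bounds of {h, n}: a, g, n, r.
The greatest among these is n.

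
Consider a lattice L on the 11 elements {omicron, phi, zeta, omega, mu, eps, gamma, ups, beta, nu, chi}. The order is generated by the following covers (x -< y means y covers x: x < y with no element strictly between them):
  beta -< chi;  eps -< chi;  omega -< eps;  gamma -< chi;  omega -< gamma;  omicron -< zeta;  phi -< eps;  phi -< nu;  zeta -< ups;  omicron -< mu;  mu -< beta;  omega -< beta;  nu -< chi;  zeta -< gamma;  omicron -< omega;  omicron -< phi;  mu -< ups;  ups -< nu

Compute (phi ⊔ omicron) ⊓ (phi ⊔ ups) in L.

phi

phi ∨ omicron = phi
phi ∨ ups = nu
phi ∧ nu = phi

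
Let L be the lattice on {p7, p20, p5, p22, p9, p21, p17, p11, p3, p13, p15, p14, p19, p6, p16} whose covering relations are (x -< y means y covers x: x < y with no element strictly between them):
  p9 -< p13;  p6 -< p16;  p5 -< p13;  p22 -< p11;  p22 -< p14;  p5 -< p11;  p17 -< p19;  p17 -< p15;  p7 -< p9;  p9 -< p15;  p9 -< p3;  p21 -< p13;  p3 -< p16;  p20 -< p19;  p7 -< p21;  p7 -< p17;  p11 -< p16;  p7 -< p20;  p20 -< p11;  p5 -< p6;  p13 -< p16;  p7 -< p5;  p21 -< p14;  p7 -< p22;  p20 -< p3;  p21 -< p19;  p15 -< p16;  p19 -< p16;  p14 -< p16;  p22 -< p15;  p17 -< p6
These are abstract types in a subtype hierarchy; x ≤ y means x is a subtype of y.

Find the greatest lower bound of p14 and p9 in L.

Common lower bounds of {p14, p9}: p7.
The greatest among these is p7.

p7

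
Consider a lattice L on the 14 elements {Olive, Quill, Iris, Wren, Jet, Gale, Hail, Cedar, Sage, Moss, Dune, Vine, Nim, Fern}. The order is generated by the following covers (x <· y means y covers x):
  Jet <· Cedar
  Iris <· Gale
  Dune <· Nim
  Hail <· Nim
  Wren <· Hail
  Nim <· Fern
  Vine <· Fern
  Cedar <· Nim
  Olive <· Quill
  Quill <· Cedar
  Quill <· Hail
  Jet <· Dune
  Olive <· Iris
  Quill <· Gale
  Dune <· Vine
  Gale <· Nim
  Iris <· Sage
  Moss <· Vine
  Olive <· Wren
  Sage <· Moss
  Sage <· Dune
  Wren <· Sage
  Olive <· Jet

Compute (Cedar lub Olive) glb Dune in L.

Jet

Cedar ∨ Olive = Cedar
Cedar ∧ Dune = Jet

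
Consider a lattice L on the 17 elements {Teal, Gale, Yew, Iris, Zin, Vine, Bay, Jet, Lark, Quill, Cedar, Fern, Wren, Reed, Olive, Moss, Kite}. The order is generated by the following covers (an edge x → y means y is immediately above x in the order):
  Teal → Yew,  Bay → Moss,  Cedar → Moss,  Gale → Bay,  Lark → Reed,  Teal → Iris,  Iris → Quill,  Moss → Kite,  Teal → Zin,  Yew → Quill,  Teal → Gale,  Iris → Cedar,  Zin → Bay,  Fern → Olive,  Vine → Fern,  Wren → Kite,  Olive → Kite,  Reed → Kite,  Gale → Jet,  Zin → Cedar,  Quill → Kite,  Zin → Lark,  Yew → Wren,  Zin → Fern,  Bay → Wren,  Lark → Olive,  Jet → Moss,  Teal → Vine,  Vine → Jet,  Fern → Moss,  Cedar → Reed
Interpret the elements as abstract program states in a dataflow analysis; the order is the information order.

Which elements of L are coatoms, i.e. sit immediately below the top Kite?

Moss, Olive, Quill, Reed, Wren

The coatoms are exactly the elements covered by Kite: Moss, Olive, Quill, Reed, Wren.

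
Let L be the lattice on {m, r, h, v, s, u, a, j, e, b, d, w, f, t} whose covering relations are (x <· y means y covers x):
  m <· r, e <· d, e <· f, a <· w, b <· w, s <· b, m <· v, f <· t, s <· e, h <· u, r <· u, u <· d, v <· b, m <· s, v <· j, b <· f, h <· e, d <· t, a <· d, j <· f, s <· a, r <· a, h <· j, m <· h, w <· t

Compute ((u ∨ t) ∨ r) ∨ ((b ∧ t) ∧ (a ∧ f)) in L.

u ∨ t = t
t ∨ r = t
b ∧ t = b
a ∧ f = s
b ∧ s = s
t ∨ s = t

t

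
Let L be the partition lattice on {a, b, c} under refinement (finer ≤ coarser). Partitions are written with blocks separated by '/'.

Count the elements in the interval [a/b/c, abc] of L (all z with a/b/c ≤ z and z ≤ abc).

5

The interval [a/b/c, abc] = {a/b/c, a/bc, ab/c, abc, ac/b}, which has 5 elements.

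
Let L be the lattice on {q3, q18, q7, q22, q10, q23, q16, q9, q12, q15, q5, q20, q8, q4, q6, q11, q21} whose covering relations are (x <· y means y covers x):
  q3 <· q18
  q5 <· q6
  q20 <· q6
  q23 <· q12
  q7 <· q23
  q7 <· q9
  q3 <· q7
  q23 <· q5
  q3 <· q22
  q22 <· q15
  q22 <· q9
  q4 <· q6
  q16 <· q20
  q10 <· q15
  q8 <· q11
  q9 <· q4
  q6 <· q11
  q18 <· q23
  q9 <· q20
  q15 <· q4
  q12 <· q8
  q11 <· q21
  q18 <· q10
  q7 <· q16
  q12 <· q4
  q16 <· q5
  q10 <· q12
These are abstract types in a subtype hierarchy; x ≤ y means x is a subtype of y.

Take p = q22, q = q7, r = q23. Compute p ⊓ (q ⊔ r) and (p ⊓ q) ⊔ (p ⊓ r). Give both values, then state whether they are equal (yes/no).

q ⊔ r = q23, so p ⊓ (q ⊔ r) = q22 ⊓ q23 = q3.
p ⊓ q = q3 and p ⊓ r = q3, so (p ⊓ q) ⊔ (p ⊓ r) = q3 ⊔ q3 = q3.
Equal: yes.

q3; q3; yes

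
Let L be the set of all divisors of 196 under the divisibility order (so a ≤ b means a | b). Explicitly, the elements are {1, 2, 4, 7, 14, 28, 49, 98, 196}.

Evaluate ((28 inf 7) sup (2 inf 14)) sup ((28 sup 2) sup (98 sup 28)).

196

28 ∧ 7 = 7
2 ∧ 14 = 2
7 ∨ 2 = 14
28 ∨ 2 = 28
98 ∨ 28 = 196
28 ∨ 196 = 196
14 ∨ 196 = 196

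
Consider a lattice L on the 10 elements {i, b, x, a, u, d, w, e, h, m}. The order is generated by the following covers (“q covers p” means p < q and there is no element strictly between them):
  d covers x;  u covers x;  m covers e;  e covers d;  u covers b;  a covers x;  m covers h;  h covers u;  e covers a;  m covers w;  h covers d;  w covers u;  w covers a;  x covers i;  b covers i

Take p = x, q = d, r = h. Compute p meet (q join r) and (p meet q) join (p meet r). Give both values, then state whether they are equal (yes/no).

x; x; yes

q join r = h, so p meet (q join r) = x meet h = x.
p meet q = x and p meet r = x, so (p meet q) join (p meet r) = x join x = x.
Equal: yes.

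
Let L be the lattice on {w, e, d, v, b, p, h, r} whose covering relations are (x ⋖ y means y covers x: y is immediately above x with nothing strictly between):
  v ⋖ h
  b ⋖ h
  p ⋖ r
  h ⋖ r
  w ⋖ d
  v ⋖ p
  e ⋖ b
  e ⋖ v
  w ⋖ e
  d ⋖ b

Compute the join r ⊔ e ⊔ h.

Common upper bounds of {r, e, h}: r.
The least among these is r.

r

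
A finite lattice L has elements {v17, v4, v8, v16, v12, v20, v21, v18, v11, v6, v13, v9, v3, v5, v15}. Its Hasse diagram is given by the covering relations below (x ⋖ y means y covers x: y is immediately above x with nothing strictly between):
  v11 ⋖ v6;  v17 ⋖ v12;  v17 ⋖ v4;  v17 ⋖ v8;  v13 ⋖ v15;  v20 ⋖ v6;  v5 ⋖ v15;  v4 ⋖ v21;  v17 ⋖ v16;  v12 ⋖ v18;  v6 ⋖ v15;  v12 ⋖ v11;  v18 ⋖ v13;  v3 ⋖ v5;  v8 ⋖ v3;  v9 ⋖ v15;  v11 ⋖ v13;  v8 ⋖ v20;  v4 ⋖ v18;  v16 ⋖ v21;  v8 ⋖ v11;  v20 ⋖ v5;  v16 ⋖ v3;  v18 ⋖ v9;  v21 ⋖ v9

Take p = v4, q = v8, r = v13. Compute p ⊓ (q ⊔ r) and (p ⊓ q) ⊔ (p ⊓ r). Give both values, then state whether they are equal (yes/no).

v4; v4; yes

q ⊔ r = v13, so p ⊓ (q ⊔ r) = v4 ⊓ v13 = v4.
p ⊓ q = v17 and p ⊓ r = v4, so (p ⊓ q) ⊔ (p ⊓ r) = v17 ⊔ v4 = v4.
Equal: yes.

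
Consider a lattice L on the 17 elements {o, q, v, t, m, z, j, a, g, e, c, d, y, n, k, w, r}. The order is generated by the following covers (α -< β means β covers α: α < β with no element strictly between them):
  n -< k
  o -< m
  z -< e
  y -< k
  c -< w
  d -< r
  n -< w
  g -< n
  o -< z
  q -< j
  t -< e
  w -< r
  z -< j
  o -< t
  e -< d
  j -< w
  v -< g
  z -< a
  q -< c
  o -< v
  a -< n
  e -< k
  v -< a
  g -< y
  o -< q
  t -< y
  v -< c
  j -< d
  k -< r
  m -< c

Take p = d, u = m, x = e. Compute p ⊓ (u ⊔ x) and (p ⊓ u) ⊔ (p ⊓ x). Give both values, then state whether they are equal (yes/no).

d; e; no

u ⊔ x = r, so p ⊓ (u ⊔ x) = d ⊓ r = d.
p ⊓ u = o and p ⊓ x = e, so (p ⊓ u) ⊔ (p ⊓ x) = o ⊔ e = e.
Equal: no.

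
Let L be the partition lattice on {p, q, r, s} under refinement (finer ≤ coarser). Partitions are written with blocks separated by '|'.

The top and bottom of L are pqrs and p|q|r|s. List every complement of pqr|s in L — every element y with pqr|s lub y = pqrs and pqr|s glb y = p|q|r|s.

ps|q|r, p|qs|r, p|q|rs

Need y with pqr|s ∨ y = pqrs and pqr|s ∧ y = p|q|r|s.
Checking each element gives: ps|q|r, p|qs|r, p|q|rs.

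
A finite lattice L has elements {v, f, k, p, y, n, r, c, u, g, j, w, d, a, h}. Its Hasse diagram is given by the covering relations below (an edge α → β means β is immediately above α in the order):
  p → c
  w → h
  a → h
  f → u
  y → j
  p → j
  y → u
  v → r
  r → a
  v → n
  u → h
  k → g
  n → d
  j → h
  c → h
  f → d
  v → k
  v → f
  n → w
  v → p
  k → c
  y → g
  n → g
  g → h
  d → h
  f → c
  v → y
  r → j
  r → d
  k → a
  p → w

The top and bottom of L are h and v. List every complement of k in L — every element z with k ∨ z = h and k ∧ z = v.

d, j, u, w

Need z with k ∨ z = h and k ∧ z = v.
Checking each element gives: d, j, u, w.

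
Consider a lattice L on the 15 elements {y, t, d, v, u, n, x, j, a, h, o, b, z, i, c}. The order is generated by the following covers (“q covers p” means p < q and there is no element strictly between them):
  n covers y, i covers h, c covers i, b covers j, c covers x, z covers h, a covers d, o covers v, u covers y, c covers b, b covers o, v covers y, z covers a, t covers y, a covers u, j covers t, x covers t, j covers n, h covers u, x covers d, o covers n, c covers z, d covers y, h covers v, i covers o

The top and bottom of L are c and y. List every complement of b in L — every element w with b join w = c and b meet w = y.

a, d, u

Need w with b ∨ w = c and b ∧ w = y.
Checking each element gives: a, d, u.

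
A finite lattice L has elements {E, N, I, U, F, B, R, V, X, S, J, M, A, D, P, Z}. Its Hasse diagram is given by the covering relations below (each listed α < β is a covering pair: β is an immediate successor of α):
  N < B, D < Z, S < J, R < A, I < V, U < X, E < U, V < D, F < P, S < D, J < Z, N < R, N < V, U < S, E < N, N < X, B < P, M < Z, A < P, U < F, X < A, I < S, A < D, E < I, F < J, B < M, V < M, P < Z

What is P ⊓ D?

A

Common lower bounds of {P, D}: A, E, N, R, U, X.
The greatest among these is A.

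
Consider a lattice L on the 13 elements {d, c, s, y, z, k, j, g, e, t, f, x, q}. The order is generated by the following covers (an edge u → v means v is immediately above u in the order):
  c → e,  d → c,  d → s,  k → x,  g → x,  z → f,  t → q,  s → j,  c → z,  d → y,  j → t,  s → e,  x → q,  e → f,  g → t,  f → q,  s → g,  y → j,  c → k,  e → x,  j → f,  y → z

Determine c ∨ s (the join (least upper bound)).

e

Common upper bounds of {c, s}: e, f, q, x.
The least among these is e.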